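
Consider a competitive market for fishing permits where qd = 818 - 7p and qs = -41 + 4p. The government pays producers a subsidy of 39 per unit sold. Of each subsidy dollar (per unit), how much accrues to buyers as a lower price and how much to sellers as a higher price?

Pre-subsidy: 818 - 7p = -41 + 4p gives p* = 859/11, q* = 2985/11.
With the subsidy, sellers receive ps = pb + 39 for each unit, where pb is the price buyers pay.
Supply in terms of pb becomes qs = -41 + 4(pb + 39) = 115 + 4pb. Setting this equal to demand: 818 - 7pb = 115 + 4pb, so pb = 703/11.
Sellers receive ps = 703/11 + 39 = 1132/11; q' = 818 − 7·(703/11) = 4077/11.
Buyers' price falls by p* − pb = 859/11 − 703/11 = 156/11; sellers' price rises by ps − p* = 1132/11 − 859/11 = 273/11.

Buyers gain 156/11 per unit; sellers gain 273/11 per unit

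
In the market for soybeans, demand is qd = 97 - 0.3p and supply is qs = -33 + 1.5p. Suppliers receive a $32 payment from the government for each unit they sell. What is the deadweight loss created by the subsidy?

Deadweight loss = $128

Pre-subsidy: 97 - 0.3p = -33 + 1.5p gives p* = 650/9, q* = 226/3.
With the subsidy, sellers receive ps = pb + 32 for each unit, where pb is the price buyers pay.
Supply in terms of pb becomes qs = -33 + 1.5(pb + 32) = 15 + 1.5pb. Setting this equal to demand: 97 - 0.3pb = 15 + 1.5pb, so pb = 410/9.
Sellers receive ps = 410/9 + 32 = 698/9; q' = 97 − 0.3·(410/9) = 250/3.
The subsidy expands output by 250/3 − 226/3 = 8 past the efficient level; on those units the gap between marginal cost and willingness to pay runs from 0 up to 32.
DWL = ½ × 32 × 8 = 128.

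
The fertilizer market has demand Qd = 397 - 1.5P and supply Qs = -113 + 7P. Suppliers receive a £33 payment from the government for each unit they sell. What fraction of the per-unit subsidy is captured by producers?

Producer share = 3/17

Pre-subsidy: 397 - 1.5P = -113 + 7P gives P* = 60, Q* = 307.
With the subsidy, sellers receive Ps = Pb + 33 for each unit, where Pb is the price buyers pay.
Supply in terms of Pb becomes Qs = -113 + 7(Pb + 33) = 118 + 7Pb. Setting this equal to demand: 397 - 1.5Pb = 118 + 7Pb, so Pb = 558/17.
Sellers receive Ps = 558/17 + 33 = 1119/17; Q' = 397 − 1.5·(558/17) = 5912/17.
Buyers' price falls by P* − Pb = 60 − 558/17 = 462/17; sellers' price rises by Ps − P* = 1119/17 − 60 = 99/17.
So producers capture (99/17)/33 = 3/17 of each unit of subsidy.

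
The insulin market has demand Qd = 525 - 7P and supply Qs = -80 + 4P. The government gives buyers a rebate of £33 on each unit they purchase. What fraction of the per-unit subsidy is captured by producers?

Producer share = 7/11

Pre-subsidy: 525 - 7P = -80 + 4P gives P* = 55, Q* = 140.
With the rebate, buyers effectively pay Pb = Ps − 33, where Ps is the price sellers receive.
Demand in terms of Ps becomes Qd = 525 − 7(Ps − 33) = 756 - 7Ps. Setting this equal to supply: 756 - 7Ps = -80 + 4Ps, so Ps = 76.
Buyers pay Pb = 76 − 33 = 43; Q' = -80 + 4·76 = 224.
Buyers' price falls by P* − Pb = 55 − 43 = 12; sellers' price rises by Ps − P* = 76 − 55 = 21.
So producers capture 21/33 = 7/11 of each unit of subsidy.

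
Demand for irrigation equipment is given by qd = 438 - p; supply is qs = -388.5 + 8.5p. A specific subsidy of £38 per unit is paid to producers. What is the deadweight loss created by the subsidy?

Deadweight loss = £646

Pre-subsidy: 438 - p = -388.5 + 8.5p gives p* = 87, q* = 351.
With the subsidy, sellers receive ps = pb + 38 for each unit, where pb is the price buyers pay.
Supply in terms of pb becomes qs = -388.5 + 8.5(pb + 38) = -65.5 + 8.5pb. Setting this equal to demand: 438 - pb = -65.5 + 8.5pb, so pb = 53.
Sellers receive ps = 53 + 38 = 91; q' = 438 − 1·53 = 385.
The subsidy expands output by 385 − 351 = 34 past the efficient level; on those units the gap between marginal cost and willingness to pay runs from 0 up to 38.
DWL = ½ × 38 × 34 = 646.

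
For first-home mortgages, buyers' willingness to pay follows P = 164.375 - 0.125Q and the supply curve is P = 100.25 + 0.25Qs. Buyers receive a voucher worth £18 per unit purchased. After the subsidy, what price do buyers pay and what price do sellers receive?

Pre-subsidy: 164.375 - 0.125Q = 100.25 + 0.25Q gives Q* = 171 and P* = 143.
With the rebate, buyers effectively pay Pb = Ps − 18, where Ps is the price sellers receive.
On the curves, Pb = 164.375 - 0.125Q and Ps = 100.25 + 0.25Q; the wedge Ps − Pb = 18 gives 100.25 + 0.25Q − (164.375 - 0.125Q) = 18, so Q' = 219.
Then Pb = 164.375 − 0.125·219 = 137 and Ps = 100.25 + 0.25·219 = 155.

Buyers pay £137; sellers receive £155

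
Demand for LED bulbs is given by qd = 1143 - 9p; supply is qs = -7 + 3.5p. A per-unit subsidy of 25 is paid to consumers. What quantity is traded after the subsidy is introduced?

q' = 378

Pre-subsidy: 1143 - 9p = -7 + 3.5p gives p* = 92, q* = 315.
With the rebate, buyers effectively pay pb = ps − 25, where ps is the price sellers receive.
Demand in terms of ps becomes qd = 1143 − 9(ps − 25) = 1368 - 9ps. Setting this equal to supply: 1368 - 9ps = -7 + 3.5ps, so ps = 110.
Buyers pay pb = 110 − 25 = 85; q' = -7 + 3.5·110 = 378.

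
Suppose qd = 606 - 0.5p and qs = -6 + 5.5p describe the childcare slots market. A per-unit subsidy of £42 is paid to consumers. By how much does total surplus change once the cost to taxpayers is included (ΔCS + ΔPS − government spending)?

Pre-subsidy: 606 - 0.5p = -6 + 5.5p gives p* = 102, q* = 555.
With the rebate, buyers effectively pay pb = ps − 42, where ps is the price sellers receive.
Demand in terms of ps becomes qd = 606 − 0.5(ps − 42) = 627 - 0.5ps. Setting this equal to supply: 627 - 0.5ps = -6 + 5.5ps, so ps = 105.5.
Buyers pay pb = 105.5 − 42 = 63.5; q' = -6 + 5.5·105.5 = 574.25.
ΔCS = ½(555 + 574.25)(102 − 63.5) = 21738.0625; ΔPS = ½(555 + 574.25)(105.5 − 102) = 1976.1875.
Government spending = 42 × 574.25 = 24118.5.
Net change = 21738.0625 + 1976.1875 − 24118.5 = -404.25. The loss equals the DWL triangle ½·42·19.25.

Net change in total surplus = -£404.25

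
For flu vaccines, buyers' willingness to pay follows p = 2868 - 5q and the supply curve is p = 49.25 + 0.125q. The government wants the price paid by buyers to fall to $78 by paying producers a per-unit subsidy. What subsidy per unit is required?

Required subsidy s = $41 per unit

At a buyer price of 78, quantity demanded is 573.6 − 0.2·78 = 558.
Sellers supply 558 only when they receive ps = 49.25 + 0.125·558 = 119.
s = ps − pb = 119 − 78 = 41.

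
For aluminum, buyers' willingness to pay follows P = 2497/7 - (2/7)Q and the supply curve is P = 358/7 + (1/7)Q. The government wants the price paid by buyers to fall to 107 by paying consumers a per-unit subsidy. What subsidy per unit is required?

Required subsidy s = 69 per unit

At a buyer price of 107, quantity demanded is 1248.5 − 3.5·107 = 874.
Sellers supply 874 only when they receive Ps = 358/7 + (1/7)·874 = 176.
s = Ps − Pb = 176 − 107 = 69.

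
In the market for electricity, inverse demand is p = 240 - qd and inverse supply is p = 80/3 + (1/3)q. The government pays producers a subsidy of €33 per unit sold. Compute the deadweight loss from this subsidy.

Pre-subsidy: 240 - q = 80/3 + (1/3)q gives q* = 160 and p* = 80.
With the subsidy, sellers receive ps = pb + 33 for each unit, where pb is the price buyers pay.
On the curves, pb = 240 - q and ps = 80/3 + (1/3)q; the wedge ps − pb = 33 gives 80/3 + (1/3)q − (240 - q) = 33, so q' = 184.75.
Then pb = 240 − 1·184.75 = 55.25 and ps = 80/3 + (1/3)·184.75 = 88.25.
The subsidy expands output by 184.75 − 160 = 24.75 past the efficient level; on those units the gap between marginal cost and willingness to pay runs from 0 up to 33.
DWL = ½ × 33 × 24.75 = 408.375.

Deadweight loss = €408.375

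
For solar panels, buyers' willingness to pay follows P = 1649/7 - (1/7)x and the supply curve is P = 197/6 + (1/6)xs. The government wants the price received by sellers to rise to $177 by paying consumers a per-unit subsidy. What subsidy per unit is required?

Required subsidy s = $65 per unit

At a seller price of 177, quantity supplied is -197 + 6·177 = 865.
Buyers absorb 865 only when they pay Pb = 1649/7 − (1/7)·865 = 112.
s = Ps − Pb = 177 − 112 = 65.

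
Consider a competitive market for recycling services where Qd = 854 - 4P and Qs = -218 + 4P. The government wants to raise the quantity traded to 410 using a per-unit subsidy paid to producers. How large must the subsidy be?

Required subsidy s = 46 per unit

At Q = 410, invert demand for the buyer price: Pb = (854 − 410)/4 = 111; invert supply for the seller price: Ps = (410 − (-218))/4 = 157.
The subsidy must fill the gap: s = Ps − Pb = 157 − 111 = 46.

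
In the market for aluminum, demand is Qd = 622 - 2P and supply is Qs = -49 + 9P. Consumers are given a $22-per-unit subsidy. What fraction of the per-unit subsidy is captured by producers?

Producer share = 2/11

Pre-subsidy: 622 - 2P = -49 + 9P gives P* = 61, Q* = 500.
With the rebate, buyers effectively pay Pb = Ps − 22, where Ps is the price sellers receive.
Demand in terms of Ps becomes Qd = 622 − 2(Ps − 22) = 666 - 2Ps. Setting this equal to supply: 666 - 2Ps = -49 + 9Ps, so Ps = 65.
Buyers pay Pb = 65 − 22 = 43; Q' = -49 + 9·65 = 536.
Buyers' price falls by P* − Pb = 61 − 43 = 18; sellers' price rises by Ps − P* = 65 − 61 = 4.
So producers capture 4/22 = 2/11 of each unit of subsidy.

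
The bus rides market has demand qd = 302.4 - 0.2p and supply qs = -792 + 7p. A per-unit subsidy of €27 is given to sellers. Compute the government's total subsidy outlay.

Pre-subsidy: 302.4 - 0.2p = -792 + 7p gives p* = 152, q* = 272.
With the subsidy, sellers receive ps = pb + 27 for each unit, where pb is the price buyers pay.
Supply in terms of pb becomes qs = -792 + 7(pb + 27) = -603 + 7pb. Setting this equal to demand: 302.4 - 0.2pb = -603 + 7pb, so pb = 125.75.
Sellers receive ps = 125.75 + 27 = 152.75; q' = 302.4 − 0.2·125.75 = 277.25.
Government outlay = subsidy × quantity = 27 × 277.25 = 7485.75.

Government cost = €7485.75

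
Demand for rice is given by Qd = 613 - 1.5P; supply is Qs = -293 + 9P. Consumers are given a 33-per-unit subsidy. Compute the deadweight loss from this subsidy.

Deadweight loss = 9801/14

Pre-subsidy: 613 - 1.5P = -293 + 9P gives P* = 604/7, Q* = 3385/7.
With the rebate, buyers effectively pay Pb = Ps − 33, where Ps is the price sellers receive.
Demand in terms of Ps becomes Qd = 613 − 1.5(Ps − 33) = 662.5 - 1.5Ps. Setting this equal to supply: 662.5 - 1.5Ps = -293 + 9Ps, so Ps = 91.
Buyers pay Pb = 91 − 33 = 58; Q' = -293 + 9·91 = 526.
The subsidy expands output by 526 − 3385/7 = 297/7 past the efficient level; on those units the gap between marginal cost and willingness to pay runs from 0 up to 33.
DWL = ½ × 33 × 297/7 = 9801/14.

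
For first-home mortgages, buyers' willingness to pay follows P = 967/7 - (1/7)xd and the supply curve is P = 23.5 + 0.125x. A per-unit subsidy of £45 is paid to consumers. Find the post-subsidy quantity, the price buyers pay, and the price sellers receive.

Pre-subsidy: 967/7 - (1/7)x = 23.5 + 0.125x gives x* = 428 and P* = 77.
With the rebate, buyers effectively pay Pb = Ps − 45, where Ps is the price sellers receive.
On the curves, Pb = 967/7 - (1/7)x and Ps = 23.5 + 0.125x; the wedge Ps − Pb = 45 gives 23.5 + 0.125x − (967/7 - (1/7)x) = 45, so x' = 596.
Then Pb = 967/7 − (1/7)·596 = 53 and Ps = 23.5 + 0.125·596 = 98.

x' = 596; buyers pay £53; sellers receive £98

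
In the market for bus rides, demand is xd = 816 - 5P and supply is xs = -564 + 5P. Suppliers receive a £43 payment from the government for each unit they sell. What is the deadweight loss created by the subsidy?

Deadweight loss = £2311.25

Pre-subsidy: 816 - 5P = -564 + 5P gives P* = 138, x* = 126.
With the subsidy, sellers receive Ps = Pb + 43 for each unit, where Pb is the price buyers pay.
Supply in terms of Pb becomes xs = -564 + 5(Pb + 43) = -349 + 5Pb. Setting this equal to demand: 816 - 5Pb = -349 + 5Pb, so Pb = 116.5.
Sellers receive Ps = 116.5 + 43 = 159.5; x' = 816 − 5·116.5 = 233.5.
The subsidy expands output by 233.5 − 126 = 107.5 past the efficient level; on those units the gap between marginal cost and willingness to pay runs from 0 up to 43.
DWL = ½ × 43 × 107.5 = 2311.25.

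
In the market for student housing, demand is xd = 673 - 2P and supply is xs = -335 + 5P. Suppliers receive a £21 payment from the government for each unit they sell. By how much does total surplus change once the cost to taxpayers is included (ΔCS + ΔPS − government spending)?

Net change in total surplus = -£315

Pre-subsidy: 673 - 2P = -335 + 5P gives P* = 144, x* = 385.
With the subsidy, sellers receive Ps = Pb + 21 for each unit, where Pb is the price buyers pay.
Supply in terms of Pb becomes xs = -335 + 5(Pb + 21) = -230 + 5Pb. Setting this equal to demand: 673 - 2Pb = -230 + 5Pb, so Pb = 129.
Sellers receive Ps = 129 + 21 = 150; x' = 673 − 2·129 = 415.
ΔCS = ½(385 + 415)(144 − 129) = 6000; ΔPS = ½(385 + 415)(150 − 144) = 2400.
Government spending = 21 × 415 = 8715.
Net change = 6000 + 2400 − 8715 = -315. The loss equals the DWL triangle ½·21·30.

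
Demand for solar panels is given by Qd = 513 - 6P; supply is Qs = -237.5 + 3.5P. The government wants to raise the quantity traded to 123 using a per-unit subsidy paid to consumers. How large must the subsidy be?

At Q = 123, invert demand for the buyer price: Pb = (513 − 123)/6 = 65; invert supply for the seller price: Ps = (123 − (-237.5))/3.5 = 103.
The subsidy must fill the gap: s = Ps − Pb = 103 − 65 = 38.

Required subsidy s = 38 per unit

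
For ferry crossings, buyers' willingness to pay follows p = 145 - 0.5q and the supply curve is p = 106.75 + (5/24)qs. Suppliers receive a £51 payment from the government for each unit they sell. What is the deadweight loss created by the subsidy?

Pre-subsidy: 145 - 0.5q = 106.75 + (5/24)q gives q* = 54 and p* = 118.
With the subsidy, sellers receive ps = pb + 51 for each unit, where pb is the price buyers pay.
On the curves, pb = 145 - 0.5q and ps = 106.75 + (5/24)q; the wedge ps − pb = 51 gives 106.75 + (5/24)q − (145 - 0.5q) = 51, so q' = 126.
Then pb = 145 − 0.5·126 = 82 and ps = 106.75 + (5/24)·126 = 133.
The subsidy expands output by 126 − 54 = 72 past the efficient level; on those units the gap between marginal cost and willingness to pay runs from 0 up to 51.
DWL = ½ × 51 × 72 = 1836.

Deadweight loss = £1836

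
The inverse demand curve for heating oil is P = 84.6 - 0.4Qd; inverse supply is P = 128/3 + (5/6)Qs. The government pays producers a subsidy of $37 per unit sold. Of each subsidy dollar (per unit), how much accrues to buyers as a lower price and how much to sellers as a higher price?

Pre-subsidy: 84.6 - 0.4Q = 128/3 + (5/6)Q gives Q* = 34 and P* = 71.
With the subsidy, sellers receive Ps = Pb + 37 for each unit, where Pb is the price buyers pay.
On the curves, Pb = 84.6 - 0.4Q and Ps = 128/3 + (5/6)Q; the wedge Ps − Pb = 37 gives 128/3 + (5/6)Q − (84.6 - 0.4Q) = 37, so Q' = 64.
Then Pb = 84.6 − 0.4·64 = 59 and Ps = 128/3 + (5/6)·64 = 96.
Buyers' price falls by P* − Pb = 71 − 59 = 12; sellers' price rises by Ps − P* = 96 − 71 = 25.

Buyers gain $12 per unit; sellers gain $25 per unit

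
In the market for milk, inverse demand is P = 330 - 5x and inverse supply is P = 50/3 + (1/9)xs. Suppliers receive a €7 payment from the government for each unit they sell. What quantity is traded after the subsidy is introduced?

x' = 2883/46

Pre-subsidy: 330 - 5x = 50/3 + (1/9)x gives x* = 1410/23 and P* = 540/23.
With the subsidy, sellers receive Ps = Pb + 7 for each unit, where Pb is the price buyers pay.
On the curves, Pb = 330 - 5x and Ps = 50/3 + (1/9)x; the wedge Ps − Pb = 7 gives 50/3 + (1/9)x − (330 - 5x) = 7, so x' = 2883/46.
Then Pb = 330 − 5·(2883/46) = 765/46 and Ps = 50/3 + (1/9)·(2883/46) = 1087/46.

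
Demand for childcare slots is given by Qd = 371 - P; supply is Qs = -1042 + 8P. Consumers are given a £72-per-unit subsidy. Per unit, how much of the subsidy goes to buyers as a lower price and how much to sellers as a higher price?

Pre-subsidy: 371 - P = -1042 + 8P gives P* = 157, Q* = 214.
With the rebate, buyers effectively pay Pb = Ps − 72, where Ps is the price sellers receive.
Demand in terms of Ps becomes Qd = 371 − 1(Ps − 72) = 443 - Ps. Setting this equal to supply: 443 - Ps = -1042 + 8Ps, so Ps = 165.
Buyers pay Pb = 165 − 72 = 93; Q' = -1042 + 8·165 = 278.
Buyers' price falls by P* − Pb = 157 − 93 = 64; sellers' price rises by Ps − P* = 165 − 157 = 8.

Buyers gain £64 per unit; sellers gain £8 per unit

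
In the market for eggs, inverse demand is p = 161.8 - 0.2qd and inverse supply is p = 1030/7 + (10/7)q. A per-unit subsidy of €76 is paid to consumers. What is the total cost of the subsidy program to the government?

Government cost = 12692/3

Pre-subsidy: 161.8 - 0.2q = 1030/7 + (10/7)q gives q* = 9 and p* = 160.
With the rebate, buyers effectively pay pb = ps − 76, where ps is the price sellers receive.
On the curves, pb = 161.8 - 0.2q and ps = 1030/7 + (10/7)q; the wedge ps − pb = 76 gives 1030/7 + (10/7)q − (161.8 - 0.2q) = 76, so q' = 167/3.
Then pb = 161.8 − 0.2·(167/3) = 452/3 and ps = 1030/7 + (10/7)·(167/3) = 680/3.
Government outlay = subsidy × quantity = 76 × 167/3 = 12692/3.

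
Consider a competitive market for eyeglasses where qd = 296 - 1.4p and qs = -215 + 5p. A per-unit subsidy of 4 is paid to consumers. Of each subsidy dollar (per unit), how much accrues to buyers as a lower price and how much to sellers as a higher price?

Buyers gain 3.125 per unit; sellers gain 0.875 per unit

Pre-subsidy: 296 - 1.4p = -215 + 5p gives p* = 79.84375, q* = 184.21875.
With the rebate, buyers effectively pay pb = ps − 4, where ps is the price sellers receive.
Demand in terms of ps becomes qd = 296 − 1.4(ps − 4) = 301.6 - 1.4ps. Setting this equal to supply: 301.6 - 1.4ps = -215 + 5ps, so ps = 80.71875.
Buyers pay pb = 80.71875 − 4 = 76.71875; q' = -215 + 5·80.71875 = 188.59375.
Buyers' price falls by p* − pb = 79.84375 − 76.71875 = 3.125; sellers' price rises by ps − p* = 80.71875 − 79.84375 = 0.875.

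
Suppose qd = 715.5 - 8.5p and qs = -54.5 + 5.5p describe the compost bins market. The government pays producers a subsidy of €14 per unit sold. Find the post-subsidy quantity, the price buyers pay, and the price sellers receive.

Pre-subsidy: 715.5 - 8.5p = -54.5 + 5.5p gives p* = 55, q* = 248.
With the subsidy, sellers receive ps = pb + 14 for each unit, where pb is the price buyers pay.
Supply in terms of pb becomes qs = -54.5 + 5.5(pb + 14) = 22.5 + 5.5pb. Setting this equal to demand: 715.5 - 8.5pb = 22.5 + 5.5pb, so pb = 49.5.
Sellers receive ps = 49.5 + 14 = 63.5; q' = 715.5 − 8.5·49.5 = 294.75.

q' = 294.75; buyers pay €49.5; sellers receive €63.5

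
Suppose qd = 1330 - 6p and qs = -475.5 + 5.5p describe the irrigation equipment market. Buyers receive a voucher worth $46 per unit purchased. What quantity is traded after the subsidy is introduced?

q' = 520

Pre-subsidy: 1330 - 6p = -475.5 + 5.5p gives p* = 157, q* = 388.
With the rebate, buyers effectively pay pb = ps − 46, where ps is the price sellers receive.
Demand in terms of ps becomes qd = 1330 − 6(ps − 46) = 1606 - 6ps. Setting this equal to supply: 1606 - 6ps = -475.5 + 5.5ps, so ps = 181.
Buyers pay pb = 181 − 46 = 135; q' = -475.5 + 5.5·181 = 520.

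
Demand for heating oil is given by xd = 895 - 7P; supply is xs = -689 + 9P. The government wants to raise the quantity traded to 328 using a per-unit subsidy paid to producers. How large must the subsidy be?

Required subsidy s = 32 per unit

At x = 328, invert demand for the buyer price: Pb = (895 − 328)/7 = 81; invert supply for the seller price: Ps = (328 − (-689))/9 = 113.
The subsidy must fill the gap: s = Ps − Pb = 113 − 81 = 32.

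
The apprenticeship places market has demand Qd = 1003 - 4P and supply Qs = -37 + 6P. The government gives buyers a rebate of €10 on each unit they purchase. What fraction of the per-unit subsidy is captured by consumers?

Pre-subsidy: 1003 - 4P = -37 + 6P gives P* = 104, Q* = 587.
With the rebate, buyers effectively pay Pb = Ps − 10, where Ps is the price sellers receive.
Demand in terms of Ps becomes Qd = 1003 − 4(Ps − 10) = 1043 - 4Ps. Setting this equal to supply: 1043 - 4Ps = -37 + 6Ps, so Ps = 108.
Buyers pay Pb = 108 − 10 = 98; Q' = -37 + 6·108 = 611.
Buyers' price falls by P* − Pb = 104 − 98 = 6; sellers' price rises by Ps − P* = 108 − 104 = 4.
So consumers capture 6/10 = 0.6 of each unit of subsidy.

Consumer share = 0.6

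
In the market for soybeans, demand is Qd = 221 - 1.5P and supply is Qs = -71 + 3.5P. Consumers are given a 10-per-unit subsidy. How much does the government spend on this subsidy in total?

Government cost = 1439

Pre-subsidy: 221 - 1.5P = -71 + 3.5P gives P* = 58.4, Q* = 133.4.
With the rebate, buyers effectively pay Pb = Ps − 10, where Ps is the price sellers receive.
Demand in terms of Ps becomes Qd = 221 − 1.5(Ps − 10) = 236 - 1.5Ps. Setting this equal to supply: 236 - 1.5Ps = -71 + 3.5Ps, so Ps = 61.4.
Buyers pay Pb = 61.4 − 10 = 51.4; Q' = -71 + 3.5·61.4 = 143.9.
Government outlay = subsidy × quantity = 10 × 143.9 = 1439.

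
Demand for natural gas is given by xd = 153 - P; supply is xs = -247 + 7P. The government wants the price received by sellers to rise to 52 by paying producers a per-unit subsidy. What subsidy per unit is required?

Required subsidy s = 16 per unit

At a seller price of 52, quantity supplied is -247 + 7·52 = 117.
Buyers absorb 117 only when they pay Pb with 153 − 1·Pb = 117, i.e. Pb = 36.
s = Ps − Pb = 52 − 36 = 16.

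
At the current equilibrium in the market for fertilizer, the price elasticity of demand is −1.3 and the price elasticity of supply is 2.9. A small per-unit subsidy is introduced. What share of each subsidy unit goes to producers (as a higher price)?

Producer share = 13/42

For a small subsidy around the equilibrium, the benefit split depends on the relative slopes, which at a point are proportional to the elasticities.
Buyer share = εs/(εs + |εd|) = 2.9/(2.9 + 1.3) = 29/42; seller share = |εd|/(εs + |εd|) = 13/42.
So producers capture 13/42 of the subsidy.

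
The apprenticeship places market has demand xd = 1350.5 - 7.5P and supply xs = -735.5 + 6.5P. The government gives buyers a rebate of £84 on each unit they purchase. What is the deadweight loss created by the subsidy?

Pre-subsidy: 1350.5 - 7.5P = -735.5 + 6.5P gives P* = 149, x* = 233.
With the rebate, buyers effectively pay Pb = Ps − 84, where Ps is the price sellers receive.
Demand in terms of Ps becomes xd = 1350.5 − 7.5(Ps − 84) = 1980.5 - 7.5Ps. Setting this equal to supply: 1980.5 - 7.5Ps = -735.5 + 6.5Ps, so Ps = 194.
Buyers pay Pb = 194 − 84 = 110; x' = -735.5 + 6.5·194 = 525.5.
The subsidy expands output by 525.5 − 233 = 292.5 past the efficient level; on those units the gap between marginal cost and willingness to pay runs from 0 up to 84.
DWL = ½ × 84 × 292.5 = 12285.

Deadweight loss = £12285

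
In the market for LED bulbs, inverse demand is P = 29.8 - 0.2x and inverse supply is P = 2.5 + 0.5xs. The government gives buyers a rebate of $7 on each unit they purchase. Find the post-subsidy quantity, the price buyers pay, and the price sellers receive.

Pre-subsidy: 29.8 - 0.2x = 2.5 + 0.5x gives x* = 39 and P* = 22.
With the rebate, buyers effectively pay Pb = Ps − 7, where Ps is the price sellers receive.
On the curves, Pb = 29.8 - 0.2x and Ps = 2.5 + 0.5x; the wedge Ps − Pb = 7 gives 2.5 + 0.5x − (29.8 - 0.2x) = 7, so x' = 49.
Then Pb = 29.8 − 0.2·49 = 20 and Ps = 2.5 + 0.5·49 = 27.

x' = 49; buyers pay $20; sellers receive $27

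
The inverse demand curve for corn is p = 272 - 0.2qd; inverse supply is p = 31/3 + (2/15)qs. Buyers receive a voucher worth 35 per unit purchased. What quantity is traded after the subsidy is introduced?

q' = 890

Pre-subsidy: 272 - 0.2q = 31/3 + (2/15)q gives q* = 785 and p* = 115.
With the rebate, buyers effectively pay pb = ps − 35, where ps is the price sellers receive.
On the curves, pb = 272 - 0.2q and ps = 31/3 + (2/15)q; the wedge ps − pb = 35 gives 31/3 + (2/15)q − (272 - 0.2q) = 35, so q' = 890.
Then pb = 272 − 0.2·890 = 94 and ps = 31/3 + (2/15)·890 = 129.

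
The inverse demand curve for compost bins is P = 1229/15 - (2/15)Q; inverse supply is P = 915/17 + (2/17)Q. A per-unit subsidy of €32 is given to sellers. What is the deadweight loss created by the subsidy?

Pre-subsidy: 1229/15 - (2/15)Q = 915/17 + (2/17)Q gives Q* = 112 and P* = 67.
With the subsidy, sellers receive Ps = Pb + 32 for each unit, where Pb is the price buyers pay.
On the curves, Pb = 1229/15 - (2/15)Q and Ps = 915/17 + (2/17)Q; the wedge Ps − Pb = 32 gives 915/17 + (2/17)Q − (1229/15 - (2/15)Q) = 32, so Q' = 239.5.
Then Pb = 1229/15 − (2/15)·239.5 = 50 and Ps = 915/17 + (2/17)·239.5 = 82.
The subsidy expands output by 239.5 − 112 = 127.5 past the efficient level; on those units the gap between marginal cost and willingness to pay runs from 0 up to 32.
DWL = ½ × 32 × 127.5 = 2040.

Deadweight loss = €2040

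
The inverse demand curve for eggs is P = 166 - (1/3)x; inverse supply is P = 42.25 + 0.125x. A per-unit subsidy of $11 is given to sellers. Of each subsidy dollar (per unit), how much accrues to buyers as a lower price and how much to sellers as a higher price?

Pre-subsidy: 166 - (1/3)x = 42.25 + 0.125x gives x* = 270 and P* = 76.
With the subsidy, sellers receive Ps = Pb + 11 for each unit, where Pb is the price buyers pay.
On the curves, Pb = 166 - (1/3)x and Ps = 42.25 + 0.125x; the wedge Ps − Pb = 11 gives 42.25 + 0.125x − (166 - (1/3)x) = 11, so x' = 294.
Then Pb = 166 − (1/3)·294 = 68 and Ps = 42.25 + 0.125·294 = 79.
Buyers' price falls by P* − Pb = 76 − 68 = 8; sellers' price rises by Ps − P* = 79 − 76 = 3.

Buyers gain $8 per unit; sellers gain $3 per unit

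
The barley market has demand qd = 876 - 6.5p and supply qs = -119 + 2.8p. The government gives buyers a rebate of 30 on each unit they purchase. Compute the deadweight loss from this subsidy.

Deadweight loss = 27300/31

Pre-subsidy: 876 - 6.5p = -119 + 2.8p gives p* = 9950/93, q* = 16793/93.
With the rebate, buyers effectively pay pb = ps − 30, where ps is the price sellers receive.
Demand in terms of ps becomes qd = 876 − 6.5(ps − 30) = 1071 - 6.5ps. Setting this equal to supply: 1071 - 6.5ps = -119 + 2.8ps, so ps = 11900/93.
Buyers pay pb = 11900/93 − 30 = 9110/93; q' = -119 + 2.8·(11900/93) = 22253/93.
The subsidy expands output by 22253/93 − 16793/93 = 1820/31 past the efficient level; on those units the gap between marginal cost and willingness to pay runs from 0 up to 30.
DWL = ½ × 30 × 1820/31 = 27300/31.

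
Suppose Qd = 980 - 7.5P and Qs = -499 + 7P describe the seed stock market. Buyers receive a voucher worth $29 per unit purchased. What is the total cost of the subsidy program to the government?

Government cost = $9280

Pre-subsidy: 980 - 7.5P = -499 + 7P gives P* = 102, Q* = 215.
With the rebate, buyers effectively pay Pb = Ps − 29, where Ps is the price sellers receive.
Demand in terms of Ps becomes Qd = 980 − 7.5(Ps − 29) = 1197.5 - 7.5Ps. Setting this equal to supply: 1197.5 - 7.5Ps = -499 + 7Ps, so Ps = 117.
Buyers pay Pb = 117 − 29 = 88; Q' = -499 + 7·117 = 320.
Government outlay = subsidy × quantity = 29 × 320 = 9280.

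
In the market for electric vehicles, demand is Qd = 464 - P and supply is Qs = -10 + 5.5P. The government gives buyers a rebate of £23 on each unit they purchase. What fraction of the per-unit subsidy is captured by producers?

Pre-subsidy: 464 - P = -10 + 5.5P gives P* = 948/13, Q* = 5084/13.
With the rebate, buyers effectively pay Pb = Ps − 23, where Ps is the price sellers receive.
Demand in terms of Ps becomes Qd = 464 − 1(Ps − 23) = 487 - Ps. Setting this equal to supply: 487 - Ps = -10 + 5.5Ps, so Ps = 994/13.
Buyers pay Pb = 994/13 − 23 = 695/13; Q' = -10 + 5.5·(994/13) = 5337/13.
Buyers' price falls by P* − Pb = 948/13 − 695/13 = 253/13; sellers' price rises by Ps − P* = 994/13 − 948/13 = 46/13.
So producers capture (46/13)/23 = 2/13 of each unit of subsidy.

Producer share = 2/13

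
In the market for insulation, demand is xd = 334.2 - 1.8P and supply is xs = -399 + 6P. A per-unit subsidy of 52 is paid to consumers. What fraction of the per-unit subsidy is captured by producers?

Producer share = 3/13

Pre-subsidy: 334.2 - 1.8P = -399 + 6P gives P* = 94, x* = 165.
With the rebate, buyers effectively pay Pb = Ps − 52, where Ps is the price sellers receive.
Demand in terms of Ps becomes xd = 334.2 − 1.8(Ps − 52) = 427.8 - 1.8Ps. Setting this equal to supply: 427.8 - 1.8Ps = -399 + 6Ps, so Ps = 106.
Buyers pay Pb = 106 − 52 = 54; x' = -399 + 6·106 = 237.
Buyers' price falls by P* − Pb = 94 − 54 = 40; sellers' price rises by Ps − P* = 106 − 94 = 12.
So producers capture 12/52 = 3/13 of each unit of subsidy.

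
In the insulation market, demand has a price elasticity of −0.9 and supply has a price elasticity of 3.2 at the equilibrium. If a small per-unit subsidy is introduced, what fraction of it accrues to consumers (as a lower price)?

For a small subsidy around the equilibrium, the benefit split depends on the relative slopes, which at a point are proportional to the elasticities.
Buyer share = εs/(εs + |εd|) = 3.2/(3.2 + 0.9) = 32/41; seller share = |εd|/(εs + |εd|) = 9/41.

Consumer share = 32/41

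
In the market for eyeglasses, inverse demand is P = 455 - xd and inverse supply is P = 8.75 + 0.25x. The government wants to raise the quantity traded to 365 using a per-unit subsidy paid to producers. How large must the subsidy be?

At x = 365, from the demand curve buyers pay Pb = 455 − 1·365 = 90; from the supply curve sellers need Ps = 8.75 + 0.25·365 = 100.
The subsidy must fill the gap: s = Ps − Pb = 100 − 90 = 10.

Required subsidy s = 10 per unit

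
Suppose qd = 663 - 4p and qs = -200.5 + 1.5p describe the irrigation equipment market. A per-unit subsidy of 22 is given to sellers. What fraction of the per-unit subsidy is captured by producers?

Producer share = 8/11

Pre-subsidy: 663 - 4p = -200.5 + 1.5p gives p* = 157, q* = 35.
With the subsidy, sellers receive ps = pb + 22 for each unit, where pb is the price buyers pay.
Supply in terms of pb becomes qs = -200.5 + 1.5(pb + 22) = -167.5 + 1.5pb. Setting this equal to demand: 663 - 4pb = -167.5 + 1.5pb, so pb = 151.
Sellers receive ps = 151 + 22 = 173; q' = 663 − 4·151 = 59.
Buyers' price falls by p* − pb = 157 − 151 = 6; sellers' price rises by ps − p* = 173 − 157 = 16.
So producers capture 16/22 = 8/11 of each unit of subsidy.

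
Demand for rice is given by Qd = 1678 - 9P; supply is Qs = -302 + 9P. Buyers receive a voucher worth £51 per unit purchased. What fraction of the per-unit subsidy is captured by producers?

Pre-subsidy: 1678 - 9P = -302 + 9P gives P* = 110, Q* = 688.
With the rebate, buyers effectively pay Pb = Ps − 51, where Ps is the price sellers receive.
Demand in terms of Ps becomes Qd = 1678 − 9(Ps − 51) = 2137 - 9Ps. Setting this equal to supply: 2137 - 9Ps = -302 + 9Ps, so Ps = 135.5.
Buyers pay Pb = 135.5 − 51 = 84.5; Q' = -302 + 9·135.5 = 917.5.
Buyers' price falls by P* − Pb = 110 − 84.5 = 25.5; sellers' price rises by Ps − P* = 135.5 − 110 = 25.5.
So producers capture 25.5/51 = 0.5 of each unit of subsidy.

Producer share = 0.5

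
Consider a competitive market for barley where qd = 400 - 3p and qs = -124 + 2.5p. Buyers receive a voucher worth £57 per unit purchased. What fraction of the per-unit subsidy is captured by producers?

Pre-subsidy: 400 - 3p = -124 + 2.5p gives p* = 1048/11, q* = 1256/11.
With the rebate, buyers effectively pay pb = ps − 57, where ps is the price sellers receive.
Demand in terms of ps becomes qd = 400 − 3(ps − 57) = 571 - 3ps. Setting this equal to supply: 571 - 3ps = -124 + 2.5ps, so ps = 1390/11.
Buyers pay pb = 1390/11 − 57 = 763/11; q' = -124 + 2.5·(1390/11) = 2111/11.
Buyers' price falls by p* − pb = 1048/11 − 763/11 = 285/11; sellers' price rises by ps − p* = 1390/11 − 1048/11 = 342/11.
So producers capture (342/11)/57 = 6/11 of each unit of subsidy.

Producer share = 6/11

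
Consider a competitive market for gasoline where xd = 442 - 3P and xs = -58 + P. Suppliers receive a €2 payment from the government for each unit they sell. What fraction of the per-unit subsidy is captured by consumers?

Consumer share = 0.25

Pre-subsidy: 442 - 3P = -58 + P gives P* = 125, x* = 67.
With the subsidy, sellers receive Ps = Pb + 2 for each unit, where Pb is the price buyers pay.
Supply in terms of Pb becomes xs = -58 + 1(Pb + 2) = -56 + Pb. Setting this equal to demand: 442 - 3Pb = -56 + Pb, so Pb = 124.5.
Sellers receive Ps = 124.5 + 2 = 126.5; x' = 442 − 3·124.5 = 68.5.
Buyers' price falls by P* − Pb = 125 − 124.5 = 0.5; sellers' price rises by Ps − P* = 126.5 − 125 = 1.5.
So consumers capture 0.5/2 = 0.25 of each unit of subsidy.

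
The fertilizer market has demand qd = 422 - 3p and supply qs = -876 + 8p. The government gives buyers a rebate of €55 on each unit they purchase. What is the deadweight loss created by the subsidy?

Deadweight loss = €3300

Pre-subsidy: 422 - 3p = -876 + 8p gives p* = 118, q* = 68.
With the rebate, buyers effectively pay pb = ps − 55, where ps is the price sellers receive.
Demand in terms of ps becomes qd = 422 − 3(ps − 55) = 587 - 3ps. Setting this equal to supply: 587 - 3ps = -876 + 8ps, so ps = 133.
Buyers pay pb = 133 − 55 = 78; q' = -876 + 8·133 = 188.
The subsidy expands output by 188 − 68 = 120 past the efficient level; on those units the gap between marginal cost and willingness to pay runs from 0 up to 55.
DWL = ½ × 55 × 120 = 3300.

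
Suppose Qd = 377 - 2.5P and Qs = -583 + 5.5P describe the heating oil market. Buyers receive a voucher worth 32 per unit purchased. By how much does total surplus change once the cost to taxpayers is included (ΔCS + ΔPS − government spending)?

Net change in total surplus = -880

Pre-subsidy: 377 - 2.5P = -583 + 5.5P gives P* = 120, Q* = 77.
With the rebate, buyers effectively pay Pb = Ps − 32, where Ps is the price sellers receive.
Demand in terms of Ps becomes Qd = 377 − 2.5(Ps − 32) = 457 - 2.5Ps. Setting this equal to supply: 457 - 2.5Ps = -583 + 5.5Ps, so Ps = 130.
Buyers pay Pb = 130 − 32 = 98; Q' = -583 + 5.5·130 = 132.
ΔCS = ½(77 + 132)(120 − 98) = 2299; ΔPS = ½(77 + 132)(130 − 120) = 1045.
Government spending = 32 × 132 = 4224.
Net change = 2299 + 1045 − 4224 = -880. The loss equals the DWL triangle ½·32·55.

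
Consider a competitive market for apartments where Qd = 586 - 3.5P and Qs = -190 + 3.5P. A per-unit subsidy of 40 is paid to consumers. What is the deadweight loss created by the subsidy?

Deadweight loss = 1400

Pre-subsidy: 586 - 3.5P = -190 + 3.5P gives P* = 776/7, Q* = 198.
With the rebate, buyers effectively pay Pb = Ps − 40, where Ps is the price sellers receive.
Demand in terms of Ps becomes Qd = 586 − 3.5(Ps − 40) = 726 - 3.5Ps. Setting this equal to supply: 726 - 3.5Ps = -190 + 3.5Ps, so Ps = 916/7.
Buyers pay Pb = 916/7 − 40 = 636/7; Q' = -190 + 3.5·(916/7) = 268.
The subsidy expands output by 268 − 198 = 70 past the efficient level; on those units the gap between marginal cost and willingness to pay runs from 0 up to 40.
DWL = ½ × 40 × 70 = 1400.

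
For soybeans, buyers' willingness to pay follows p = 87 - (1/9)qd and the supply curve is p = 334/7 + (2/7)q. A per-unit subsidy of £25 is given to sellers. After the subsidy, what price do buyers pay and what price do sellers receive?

Buyers pay £69; sellers receive £94

Pre-subsidy: 87 - (1/9)q = 334/7 + (2/7)q gives q* = 99 and p* = 76.
With the subsidy, sellers receive ps = pb + 25 for each unit, where pb is the price buyers pay.
On the curves, pb = 87 - (1/9)q and ps = 334/7 + (2/7)q; the wedge ps − pb = 25 gives 334/7 + (2/7)q − (87 - (1/9)q) = 25, so q' = 162.
Then pb = 87 − (1/9)·162 = 69 and ps = 334/7 + (2/7)·162 = 94.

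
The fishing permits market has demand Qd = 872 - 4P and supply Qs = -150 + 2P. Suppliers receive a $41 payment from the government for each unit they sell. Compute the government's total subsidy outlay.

Government cost = 30176/3

Pre-subsidy: 872 - 4P = -150 + 2P gives P* = 511/3, Q* = 572/3.
With the subsidy, sellers receive Ps = Pb + 41 for each unit, where Pb is the price buyers pay.
Supply in terms of Pb becomes Qs = -150 + 2(Pb + 41) = -68 + 2Pb. Setting this equal to demand: 872 - 4Pb = -68 + 2Pb, so Pb = 470/3.
Sellers receive Ps = 470/3 + 41 = 593/3; Q' = 872 − 4·(470/3) = 736/3.
Government outlay = subsidy × quantity = 41 × 736/3 = 30176/3.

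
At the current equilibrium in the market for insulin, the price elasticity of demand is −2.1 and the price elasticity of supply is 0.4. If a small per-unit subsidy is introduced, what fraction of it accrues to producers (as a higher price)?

Producer share = 0.84

For a small subsidy around the equilibrium, the benefit split depends on the relative slopes, which at a point are proportional to the elasticities.
Buyer share = εs/(εs + |εd|) = 0.4/(0.4 + 2.1) = 0.16; seller share = |εd|/(εs + |εd|) = 0.84.
So producers capture 0.84 of the subsidy.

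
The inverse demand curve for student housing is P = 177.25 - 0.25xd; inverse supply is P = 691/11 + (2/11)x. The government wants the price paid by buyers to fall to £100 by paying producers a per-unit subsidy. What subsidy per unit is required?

Required subsidy s = £19 per unit

At a buyer price of 100, quantity demanded is 709 − 4·100 = 309.
Sellers supply 309 only when they receive Ps = 691/11 + (2/11)·309 = 119.
s = Ps − Pb = 119 − 100 = 19.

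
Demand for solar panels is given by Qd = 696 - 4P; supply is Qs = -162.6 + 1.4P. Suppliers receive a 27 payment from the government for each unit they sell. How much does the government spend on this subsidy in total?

Pre-subsidy: 696 - 4P = -162.6 + 1.4P gives P* = 159, Q* = 60.
With the subsidy, sellers receive Ps = Pb + 27 for each unit, where Pb is the price buyers pay.
Supply in terms of Pb becomes Qs = -162.6 + 1.4(Pb + 27) = -124.8 + 1.4Pb. Setting this equal to demand: 696 - 4Pb = -124.8 + 1.4Pb, so Pb = 152.
Sellers receive Ps = 152 + 27 = 179; Q' = 696 − 4·152 = 88.
Government outlay = subsidy × quantity = 27 × 88 = 2376.

Government cost = 2376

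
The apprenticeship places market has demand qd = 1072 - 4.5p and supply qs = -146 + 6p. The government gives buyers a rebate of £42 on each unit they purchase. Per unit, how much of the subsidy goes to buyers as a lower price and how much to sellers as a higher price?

Buyers gain £24 per unit; sellers gain £18 per unit

Pre-subsidy: 1072 - 4.5p = -146 + 6p gives p* = 116, q* = 550.
With the rebate, buyers effectively pay pb = ps − 42, where ps is the price sellers receive.
Demand in terms of ps becomes qd = 1072 − 4.5(ps − 42) = 1261 - 4.5ps. Setting this equal to supply: 1261 - 4.5ps = -146 + 6ps, so ps = 134.
Buyers pay pb = 134 − 42 = 92; q' = -146 + 6·134 = 658.
Buyers' price falls by p* − pb = 116 − 92 = 24; sellers' price rises by ps − p* = 134 − 116 = 18.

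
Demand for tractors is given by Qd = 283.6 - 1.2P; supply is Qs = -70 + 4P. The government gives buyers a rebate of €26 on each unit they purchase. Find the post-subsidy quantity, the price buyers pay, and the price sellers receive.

Q' = 226; buyers pay €48; sellers receive €74

Pre-subsidy: 283.6 - 1.2P = -70 + 4P gives P* = 68, Q* = 202.
With the rebate, buyers effectively pay Pb = Ps − 26, where Ps is the price sellers receive.
Demand in terms of Ps becomes Qd = 283.6 − 1.2(Ps − 26) = 314.8 - 1.2Ps. Setting this equal to supply: 314.8 - 1.2Ps = -70 + 4Ps, so Ps = 74.
Buyers pay Pb = 74 − 26 = 48; Q' = -70 + 4·74 = 226.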